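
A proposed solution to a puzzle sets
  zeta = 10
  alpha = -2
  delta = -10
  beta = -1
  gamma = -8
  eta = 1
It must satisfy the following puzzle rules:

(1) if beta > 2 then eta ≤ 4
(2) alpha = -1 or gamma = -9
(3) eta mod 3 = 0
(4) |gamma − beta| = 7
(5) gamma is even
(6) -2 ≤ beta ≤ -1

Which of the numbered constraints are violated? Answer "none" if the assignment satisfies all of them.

Constraints 2, 3 do not hold.

(1) beta = -1, not > 2; antecedent false, conditional vacuously true — holds.
(2) alpha = -2 ≠ -1 and gamma = -8 ≠ -9; both disjuncts false — does not hold.
(3) 1 mod 3 = 1, not 0 — does not hold.
(4) |-8 − (-1)| = 7 — holds.
(5) gamma = -8 is even — holds.
(6) beta = -1 lies in [-2, -1] — holds.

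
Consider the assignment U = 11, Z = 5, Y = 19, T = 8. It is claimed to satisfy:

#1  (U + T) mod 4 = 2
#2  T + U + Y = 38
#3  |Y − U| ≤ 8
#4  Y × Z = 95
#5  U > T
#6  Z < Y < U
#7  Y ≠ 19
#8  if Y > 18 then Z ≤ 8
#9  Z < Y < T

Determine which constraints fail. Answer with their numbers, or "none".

No — constraints 1, 6, 7, and 9 are not satisfied.

#1 U + T = 19; 19 mod 4 = 3, not 2  fails
#2 T + U + Y = 8 + 11 + 19 = 38  holds
#3 |19 − 11| = 8; 8 ≤ 8  holds
#4 Y × Z = 19 × 5 = 95  holds
#5 U = 11, T = 8; 11 > 8  holds
#6 values 5, 19, 11; Y = 19 is not < U = 11  fails
#7 Y = 19, but 19 is required to differ  fails
#8 Y = 19 > 18, so we need Z ≤ 8; Z = 5 ≤ 8  holds
#9 values 5, 19, 8; Y = 19 is not < T = 8  fails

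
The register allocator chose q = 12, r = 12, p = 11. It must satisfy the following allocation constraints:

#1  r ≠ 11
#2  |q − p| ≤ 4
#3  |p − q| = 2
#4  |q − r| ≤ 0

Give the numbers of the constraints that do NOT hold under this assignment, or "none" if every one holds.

#1 r = 12, and 12 ≠ 11 — satisfied.
#2 |12 − 11| = 1; 1 ≤ 4 — satisfied.
#3 |11 − 12| = 1, not 2 — violated.
#4 |12 − 12| = 0; 0 ≤ 0 — satisfied.

Constraint 3 is violated.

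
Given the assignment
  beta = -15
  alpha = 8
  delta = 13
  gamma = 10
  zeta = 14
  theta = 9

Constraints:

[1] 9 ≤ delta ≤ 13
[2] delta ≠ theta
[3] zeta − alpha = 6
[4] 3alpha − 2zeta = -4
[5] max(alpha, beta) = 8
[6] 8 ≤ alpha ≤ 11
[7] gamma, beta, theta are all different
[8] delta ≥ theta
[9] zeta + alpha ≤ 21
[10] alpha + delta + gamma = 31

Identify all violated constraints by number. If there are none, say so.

No — constraint 9 is not satisfied.

[1] delta = 13 lies in [9, 13] — satisfied.
[2] delta = 13, theta = 9; distinct — satisfied.
[3] zeta − alpha = 14 − 8 = 6 — satisfied.
[4] 3alpha − 2zeta = 3(8) − 2(14) = -4 — satisfied.
[5] max(8, -15) = 8 — satisfied.
[6] alpha = 8 lies in [8, 11] — satisfied.
[7] values 10, -15, 9 are pairwise distinct — satisfied.
[8] delta = 13, theta = 9; 13 ≥ 9 — satisfied.
[9] zeta + alpha = 14 + 8 = 22; 22 > 21, bound 21 not met — violated.
[10] alpha + delta + gamma = 8 + 13 + 10 = 31 — satisfied.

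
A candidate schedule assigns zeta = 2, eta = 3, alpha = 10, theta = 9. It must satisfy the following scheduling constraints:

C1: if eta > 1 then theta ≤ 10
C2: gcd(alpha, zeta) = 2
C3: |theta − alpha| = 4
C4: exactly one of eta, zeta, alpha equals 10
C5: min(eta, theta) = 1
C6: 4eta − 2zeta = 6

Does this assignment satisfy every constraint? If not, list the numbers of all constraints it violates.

C1: eta = 3 > 1, so we need theta ≤ 10; theta = 9 ≤ 10 — holds.
C2: gcd(10, 2) = 2 — holds.
C3: |9 − 10| = 1, not 4 — fails.
C4: eta=3, zeta=2, alpha=10; 1 of them equals 10 — holds.
C5: min(3, 9) = 3, not 1 — fails.
C6: 4eta − 2zeta = 4(3) − 2(2) = 8, not 6 — fails.

The assignment fails constraints 3, 5, 6.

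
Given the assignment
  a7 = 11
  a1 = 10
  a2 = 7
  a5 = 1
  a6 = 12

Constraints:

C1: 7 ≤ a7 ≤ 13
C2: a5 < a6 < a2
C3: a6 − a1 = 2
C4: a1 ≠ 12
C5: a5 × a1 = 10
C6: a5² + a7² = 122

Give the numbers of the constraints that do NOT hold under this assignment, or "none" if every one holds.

Constraint 2 does not hold.

C1: a7 = 11 lies in [7, 13]  true
C2: values 1, 12, 7; a6 = 12 is not < a2 = 7  false
C3: a6 − a1 = 12 − 10 = 2  true
C4: a1 = 10, and 10 ≠ 12  true
C5: a5 × a1 = 1 × 10 = 10  true
C6: a5² + a7² = 1² + 11² = 1 + 121 = 122  true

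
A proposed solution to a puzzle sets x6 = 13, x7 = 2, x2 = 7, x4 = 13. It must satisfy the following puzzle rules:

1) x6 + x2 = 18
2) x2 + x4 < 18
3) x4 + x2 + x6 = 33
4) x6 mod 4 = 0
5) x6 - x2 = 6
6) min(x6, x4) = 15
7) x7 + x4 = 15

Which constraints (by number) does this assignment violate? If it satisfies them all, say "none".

Violated: 1, 2, 4, and 6.

1) x6 + x2 = 13 + 7 = 20, not 18  ✘
2) x2 + x4 = 7 + 13 = 20; 20 ≥ 18, bound 18 not met  ✘
3) x4 + x2 + x6 = 13 + 7 + 13 = 33  ✔
4) 13 mod 4 = 1, not 0  ✘
5) x6 - x2 = 13 - 7 = 6  ✔
6) min(13, 13) = 13, not 15  ✘
7) x7 + x4 = 2 + 13 = 15  ✔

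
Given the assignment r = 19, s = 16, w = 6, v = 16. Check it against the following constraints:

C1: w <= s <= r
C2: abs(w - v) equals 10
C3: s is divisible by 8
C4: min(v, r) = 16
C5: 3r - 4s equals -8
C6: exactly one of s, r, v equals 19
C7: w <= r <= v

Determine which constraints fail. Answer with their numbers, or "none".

C1: values 6 <= 16 <= 19 — holds.
C2: abs(6 - 16) = 10 — holds.
C3: 16 / 8 = 2, so 8 divides 16 — holds.
C4: min(16, 19) = 16 — holds.
C5: 3r - 4s = 3(19) - 4(16) = -7, not -8 — fails.
C6: s=16, r=19, v=16; 1 of them equals 19 — holds.
C7: values 6, 19, 16; r = 19 is not <= v = 16 — fails.

Constraints 5, 7 are violated.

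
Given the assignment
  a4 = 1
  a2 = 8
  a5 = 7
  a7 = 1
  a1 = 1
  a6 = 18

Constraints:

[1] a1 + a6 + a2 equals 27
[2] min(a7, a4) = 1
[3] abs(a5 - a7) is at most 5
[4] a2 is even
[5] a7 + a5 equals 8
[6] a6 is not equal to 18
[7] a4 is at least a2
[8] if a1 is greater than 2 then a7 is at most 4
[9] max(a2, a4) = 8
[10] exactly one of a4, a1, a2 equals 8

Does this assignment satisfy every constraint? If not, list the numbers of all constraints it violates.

[1] a1 + a6 + a2 = 1 + 18 + 8 = 27 — holds.
[2] min(1, 1) = 1 — holds.
[3] abs(7 - 1) = 6; 6 > 5, exceeds bound 5 — does not hold.
[4] a2 = 8 is even — holds.
[5] a7 + a5 = 1 + 7 = 8 — holds.
[6] a6 = 18, but 18 is required to differ — does not hold.
[7] a4 = 1, a2 = 8; 1 < 8 (want ≥) — does not hold.
[8] a1 = 1, not > 2; antecedent false, conditional vacuously true — holds.
[9] max(8, 1) = 8 — holds.
[10] a4=1, a1=1, a2=8; 1 of them equals 8 — holds.

The assignment fails constraints 3, 6, 7.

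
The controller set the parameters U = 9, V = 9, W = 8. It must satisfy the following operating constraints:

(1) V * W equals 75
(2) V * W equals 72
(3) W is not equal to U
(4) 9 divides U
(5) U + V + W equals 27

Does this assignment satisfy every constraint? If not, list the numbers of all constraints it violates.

(1) V * W = 9 * 8 = 72, not 75 — violated.
(2) V * W = 9 * 8 = 72 — satisfied.
(3) W = 8, U = 9; distinct — satisfied.
(4) 9 / 9 = 1, so 9 divides 9 — satisfied.
(5) U + V + W = 9 + 9 + 8 = 26, not 27 — violated.

Constraints 1 and 5 do not hold.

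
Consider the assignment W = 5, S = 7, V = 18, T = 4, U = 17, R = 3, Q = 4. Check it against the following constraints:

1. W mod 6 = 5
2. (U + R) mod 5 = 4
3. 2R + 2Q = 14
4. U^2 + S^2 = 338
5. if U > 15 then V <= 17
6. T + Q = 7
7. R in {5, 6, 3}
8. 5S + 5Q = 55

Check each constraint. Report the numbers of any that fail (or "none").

Constraints 2, 5, 6 do not hold.

1. 5 mod 6 = 5 — OK.
2. U + R = 20; 20 mod 5 = 0, not 4 — violated.
3. 2R + 2Q = 2(3) + 2(4) = 14 — OK.
4. U^2 + S^2 = 17^2 + 7^2 = 289 + 49 = 338 — OK.
5. U = 17 > 15, so we need V ≤ 17; but V = 18 > 17 — violated.
6. T + Q = 4 + 4 = 8, not 7 — violated.
7. R = 3 is in {5, 6, 3} — OK.
8. 5S + 5Q = 5(7) + 5(4) = 55 — OK.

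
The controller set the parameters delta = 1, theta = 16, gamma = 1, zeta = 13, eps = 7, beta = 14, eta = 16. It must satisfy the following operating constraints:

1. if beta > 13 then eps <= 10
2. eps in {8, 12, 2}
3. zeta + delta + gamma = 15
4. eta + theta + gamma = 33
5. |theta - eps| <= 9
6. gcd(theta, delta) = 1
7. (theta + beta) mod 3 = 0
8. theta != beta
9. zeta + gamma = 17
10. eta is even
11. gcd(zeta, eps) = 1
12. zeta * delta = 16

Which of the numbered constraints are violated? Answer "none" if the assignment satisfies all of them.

Violated: 2, 9, 12.

1. beta = 14 > 13, so we need eps ≤ 10; eps = 7 ≤ 10 — holds.
2. eps = 7 is not in {8, 12, 2} — does not hold.
3. zeta + delta + gamma = 13 + 1 + 1 = 15 — holds.
4. eta + theta + gamma = 16 + 16 + 1 = 33 — holds.
5. |16 - 7| = 9; 9 ≤ 9 — holds.
6. gcd(16, 1) = 1 — holds.
7. theta + beta = 30; 30 mod 3 = 0 — holds.
8. theta = 16, beta = 14; distinct — holds.
9. zeta + gamma = 13 + 1 = 14, not 17 — does not hold.
10. eta = 16 is even — holds.
11. gcd(13, 7) = 1 — holds.
12. zeta * delta = 13 * 1 = 13, not 16 — does not hold.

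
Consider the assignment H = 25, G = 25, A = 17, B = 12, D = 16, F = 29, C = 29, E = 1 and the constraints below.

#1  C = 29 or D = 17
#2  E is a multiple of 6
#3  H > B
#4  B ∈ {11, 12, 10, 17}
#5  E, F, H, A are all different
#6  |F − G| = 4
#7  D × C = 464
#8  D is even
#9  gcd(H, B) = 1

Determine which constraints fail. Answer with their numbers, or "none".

Violated: 2.

#1 C = 29 = 29 (first disjunct)  yes
#2 1 = 6×0 + 1, so 6 does not divide 1  no
#3 H = 25, B = 12; 25 > 12  yes
#4 B = 12 is in {11, 12, 10, 17}  yes
#5 values 1, 29, 25, 17 are pairwise distinct  yes
#6 |29 − 25| = 4  yes
#7 D × C = 16 × 29 = 464  yes
#8 D = 16 is even  yes
#9 gcd(25, 12) = 1  yes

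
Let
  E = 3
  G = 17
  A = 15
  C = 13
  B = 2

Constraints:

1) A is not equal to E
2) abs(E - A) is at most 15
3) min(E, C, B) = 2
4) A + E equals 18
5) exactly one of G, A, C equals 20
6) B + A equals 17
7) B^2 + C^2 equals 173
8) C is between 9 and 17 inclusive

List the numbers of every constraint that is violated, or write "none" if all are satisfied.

Violated: 5.

1) A = 15, E = 3; distinct  yes
2) abs(3 - 15) = 12; 12 ≤ 15  yes
3) min(3, 13, 2) = 2  yes
4) A + E = 15 + 3 = 18  yes
5) G=17, A=15, C=13; 0 of them equal 20, not exactly one  no
6) B + A = 2 + 15 = 17  yes
7) B^2 + C^2 = 2^2 + 13^2 = 4 + 169 = 173  yes
8) C = 13 lies in [9, 17]  yes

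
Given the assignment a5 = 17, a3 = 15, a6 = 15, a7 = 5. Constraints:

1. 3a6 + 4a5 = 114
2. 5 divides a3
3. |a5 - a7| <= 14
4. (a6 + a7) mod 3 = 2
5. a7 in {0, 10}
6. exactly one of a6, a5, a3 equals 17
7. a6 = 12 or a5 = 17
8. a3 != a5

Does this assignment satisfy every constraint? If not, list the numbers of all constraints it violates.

No — constraints 1 and 5 are not satisfied.

1. 3a6 + 4a5 = 3(15) + 4(17) = 113, not 114 — does not hold.
2. 15 / 5 = 3, so 5 divides 15 — holds.
3. |17 - 5| = 12; 12 ≤ 14 — holds.
4. a6 + a7 = 20; 20 mod 3 = 2 — holds.
5. a7 = 5 is not in {0, 10} — does not hold.
6. a6=15, a5=17, a3=15; 1 of them equals 17 — holds.
7. a6 = 15 ≠ 12, but a5 = 17 = 17 (second disjunct) — holds.
8. a3 = 15, a5 = 17; distinct — holds.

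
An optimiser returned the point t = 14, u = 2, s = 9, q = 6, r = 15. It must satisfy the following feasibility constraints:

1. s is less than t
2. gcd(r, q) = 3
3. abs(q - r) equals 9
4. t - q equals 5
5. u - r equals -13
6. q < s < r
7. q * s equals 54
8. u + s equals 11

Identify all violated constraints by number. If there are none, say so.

1. s = 9, t = 14; 9 < 14  ✔
2. gcd(15, 6) = 3  ✔
3. abs(6 - 15) = 9  ✔
4. t - q = 14 - 6 = 8, not 5  ✘
5. u - r = 2 - 15 = -13  ✔
6. values 6 < 9 < 15  ✔
7. q * s = 6 * 9 = 54  ✔
8. u + s = 2 + 9 = 11  ✔

No — constraint 4 is not satisfied.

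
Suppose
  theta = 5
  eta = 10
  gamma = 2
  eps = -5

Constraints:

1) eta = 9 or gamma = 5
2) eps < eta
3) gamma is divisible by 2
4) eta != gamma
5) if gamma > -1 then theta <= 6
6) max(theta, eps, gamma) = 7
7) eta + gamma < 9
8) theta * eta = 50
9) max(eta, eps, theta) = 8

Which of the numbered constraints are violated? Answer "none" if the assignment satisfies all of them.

Violated: 1, 6, 7, and 9.

1) eta = 10 ≠ 9 and gamma = 2 ≠ 5; both disjuncts false  no
2) eps = -5, eta = 10; -5 < 10  yes
3) 2 / 2 = 1, so 2 divides 2  yes
4) eta = 10, gamma = 2; distinct  yes
5) gamma = 2 > -1, so we need theta ≤ 6; theta = 5 ≤ 6  yes
6) max(5, -5, 2) = 5, not 7  no
7) eta + gamma = 10 + 2 = 12; 12 ≥ 9, bound 9 not met  no
8) theta * eta = 5 * 10 = 50  yes
9) max(10, -5, 5) = 10, not 8  no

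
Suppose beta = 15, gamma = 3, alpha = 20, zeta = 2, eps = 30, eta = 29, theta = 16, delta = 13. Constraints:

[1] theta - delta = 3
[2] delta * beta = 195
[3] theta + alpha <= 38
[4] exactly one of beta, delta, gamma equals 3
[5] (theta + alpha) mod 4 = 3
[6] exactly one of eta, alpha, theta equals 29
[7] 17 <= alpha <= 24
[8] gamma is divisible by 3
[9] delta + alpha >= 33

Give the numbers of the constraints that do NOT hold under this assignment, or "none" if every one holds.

Violated: 5.

[1] theta - delta = 16 - 13 = 3 — holds.
[2] delta * beta = 13 * 15 = 195 — holds.
[3] theta + alpha = 16 + 20 = 36; 36 ≤ 38 — holds.
[4] beta=15, delta=13, gamma=3; 1 of them equals 3 — holds.
[5] theta + alpha = 36; 36 mod 4 = 0, not 3 — does not hold.
[6] eta=29, alpha=20, theta=16; 1 of them equals 29 — holds.
[7] alpha = 20 lies in [17, 24] — holds.
[8] 3 / 3 = 1, so 3 divides 3 — holds.
[9] delta + alpha = 13 + 20 = 33; 33 ≥ 33 — holds.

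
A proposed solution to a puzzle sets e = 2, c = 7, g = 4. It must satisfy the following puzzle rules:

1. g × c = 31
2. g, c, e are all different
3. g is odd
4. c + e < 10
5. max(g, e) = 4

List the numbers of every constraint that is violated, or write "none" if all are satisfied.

No — constraints 1 and 3 are not satisfied.

1. g × c = 4 × 7 = 28, not 31  ✗
2. values 4, 7, 2 are pairwise distinct  ✓
3. g = 4 is even  ✗
4. c + e = 7 + 2 = 9; 9 < 10  ✓
5. max(4, 2) = 4  ✓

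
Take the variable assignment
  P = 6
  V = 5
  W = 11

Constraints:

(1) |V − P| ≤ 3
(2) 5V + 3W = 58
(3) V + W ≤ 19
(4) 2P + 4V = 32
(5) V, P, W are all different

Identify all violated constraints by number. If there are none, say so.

The assignment satisfies every constraint.

(1) |5 − 6| = 1; 1 ≤ 3  ✔
(2) 5V + 3W = 5(5) + 3(11) = 58  ✔
(3) V + W = 5 + 11 = 16; 16 ≤ 19  ✔
(4) 2P + 4V = 2(6) + 4(5) = 32  ✔
(5) values 5, 6, 11 are pairwise distinct  ✔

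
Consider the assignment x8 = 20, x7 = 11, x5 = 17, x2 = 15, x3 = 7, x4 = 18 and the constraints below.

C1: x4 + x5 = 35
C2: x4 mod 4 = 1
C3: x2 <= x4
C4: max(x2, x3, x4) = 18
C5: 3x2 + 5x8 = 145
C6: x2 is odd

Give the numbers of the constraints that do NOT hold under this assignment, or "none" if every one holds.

C1: x4 + x5 = 18 + 17 = 35  ✔
C2: 18 mod 4 = 2, not 1  ✘
C3: x2 = 15, x4 = 18; 15 ≤ 18  ✔
C4: max(15, 7, 18) = 18  ✔
C5: 3x2 + 5x8 = 3(15) + 5(20) = 145  ✔
C6: x2 = 15 is odd  ✔

The assignment fails constraint 2.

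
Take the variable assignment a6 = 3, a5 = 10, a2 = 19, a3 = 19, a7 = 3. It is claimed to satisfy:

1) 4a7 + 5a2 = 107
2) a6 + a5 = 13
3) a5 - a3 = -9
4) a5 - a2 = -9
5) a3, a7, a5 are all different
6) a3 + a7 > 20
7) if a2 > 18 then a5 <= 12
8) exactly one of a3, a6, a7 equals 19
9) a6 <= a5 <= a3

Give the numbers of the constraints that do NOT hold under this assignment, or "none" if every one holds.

The assignment satisfies every constraint.

1) 4a7 + 5a2 = 4(3) + 5(19) = 107 — satisfied.
2) a6 + a5 = 3 + 10 = 13 — satisfied.
3) a5 - a3 = 10 - 19 = -9 — satisfied.
4) a5 - a2 = 10 - 19 = -9 — satisfied.
5) values 19, 3, 10 are pairwise distinct — satisfied.
6) a3 + a7 = 19 + 3 = 22; 22 > 20 — satisfied.
7) a2 = 19 > 18, so we need a5 ≤ 12; a5 = 10 ≤ 12 — satisfied.
8) a3=19, a6=3, a7=3; 1 of them equals 19 — satisfied.
9) values 3 <= 10 <= 19 — satisfied.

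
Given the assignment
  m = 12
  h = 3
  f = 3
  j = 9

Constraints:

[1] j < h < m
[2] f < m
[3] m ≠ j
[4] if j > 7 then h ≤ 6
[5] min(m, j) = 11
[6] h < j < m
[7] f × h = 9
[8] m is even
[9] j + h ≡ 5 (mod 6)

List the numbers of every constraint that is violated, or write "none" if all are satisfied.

Violated: 1, 5, 9.

[1] values 9, 3, 12; j = 9 is not < h = 3 — violated.
[2] f = 3, m = 12; 3 < 12 — OK.
[3] m = 12, j = 9; distinct — OK.
[4] j = 9 > 7, so we need h ≤ 6; h = 3 ≤ 6 — OK.
[5] min(12, 9) = 9, not 11 — violated.
[6] values 3 < 9 < 12 — OK.
[7] f × h = 3 × 3 = 9 — OK.
[8] m = 12 is even — OK.
[9] j + h = 12; 12 mod 6 = 0, not 5 — violated.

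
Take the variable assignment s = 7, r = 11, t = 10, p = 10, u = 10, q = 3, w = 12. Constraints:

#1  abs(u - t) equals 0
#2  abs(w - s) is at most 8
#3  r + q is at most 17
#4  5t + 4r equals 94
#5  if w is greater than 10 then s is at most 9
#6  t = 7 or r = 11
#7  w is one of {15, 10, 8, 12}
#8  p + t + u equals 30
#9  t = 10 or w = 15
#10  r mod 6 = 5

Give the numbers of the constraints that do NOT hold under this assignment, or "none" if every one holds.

#1 abs(10 - 10) = 0  holds
#2 abs(12 - 7) = 5; 5 ≤ 8  holds
#3 r + q = 11 + 3 = 14; 14 ≤ 17  holds
#4 5t + 4r = 5(10) + 4(11) = 94  holds
#5 w = 12 > 10, so we need s ≤ 9; s = 7 ≤ 9  holds
#6 t = 10 ≠ 7, but r = 11 = 11 (second disjunct)  holds
#7 w = 12 is in {15, 10, 8, 12}  holds
#8 p + t + u = 10 + 10 + 10 = 30  holds
#9 t = 10 = 10 (first disjunct)  holds
#10 11 mod 6 = 5  holds

All constraints are satisfied.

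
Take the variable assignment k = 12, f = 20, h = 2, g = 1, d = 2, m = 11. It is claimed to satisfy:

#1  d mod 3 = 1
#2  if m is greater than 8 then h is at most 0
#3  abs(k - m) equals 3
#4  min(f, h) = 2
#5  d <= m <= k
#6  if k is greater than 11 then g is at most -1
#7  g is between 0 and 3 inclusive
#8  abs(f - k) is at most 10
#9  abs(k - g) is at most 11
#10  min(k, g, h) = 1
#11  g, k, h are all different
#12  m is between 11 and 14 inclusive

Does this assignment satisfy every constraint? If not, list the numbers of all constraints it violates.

Violated: 1, 2, 3, and 6.

#1 2 mod 3 = 2, not 1  FAIL
#2 m = 11 > 8, so we need h ≤ 0; but h = 2 > 0  FAIL
#3 abs(12 - 11) = 1, not 3  FAIL
#4 min(20, 2) = 2  OK
#5 values 2 <= 11 <= 12  OK
#6 k = 12 > 11, so we need g ≤ -1; but g = 1 > -1  FAIL
#7 g = 1 lies in [0, 3]  OK
#8 abs(20 - 12) = 8; 8 ≤ 10  OK
#9 abs(12 - 1) = 11; 11 ≤ 11  OK
#10 min(12, 1, 2) = 1  OK
#11 values 1, 12, 2 are pairwise distinct  OK
#12 m = 11 lies in [11, 14]  OK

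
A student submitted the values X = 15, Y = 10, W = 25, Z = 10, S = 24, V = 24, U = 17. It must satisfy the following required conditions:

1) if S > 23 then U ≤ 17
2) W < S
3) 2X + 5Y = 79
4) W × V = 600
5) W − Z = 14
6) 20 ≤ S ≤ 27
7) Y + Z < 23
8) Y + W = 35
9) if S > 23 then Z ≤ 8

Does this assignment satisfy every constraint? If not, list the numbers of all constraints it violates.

1) S = 24 > 23, so we need U ≤ 17; U = 17 ≤ 17  holds
2) W = 25, S = 24; 25 ≥ 24 (want <)  fails
3) 2X + 5Y = 2(15) + 5(10) = 80, not 79  fails
4) W × V = 25 × 24 = 600  holds
5) W − Z = 25 − 10 = 15, not 14  fails
6) S = 24 lies in [20, 27]  holds
7) Y + Z = 10 + 10 = 20; 20 < 23  holds
8) Y + W = 10 + 25 = 35  holds
9) S = 24 > 23, so we need Z ≤ 8; but Z = 10 > 8  fails

Constraints 2, 3, 5, and 9 do not hold.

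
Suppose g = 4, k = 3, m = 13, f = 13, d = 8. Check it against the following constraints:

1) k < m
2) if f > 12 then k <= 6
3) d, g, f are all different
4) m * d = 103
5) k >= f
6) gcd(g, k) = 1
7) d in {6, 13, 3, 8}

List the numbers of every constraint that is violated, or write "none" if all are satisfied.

1) k = 3, m = 13; 3 < 13 — satisfied.
2) f = 13 > 12, so we need k ≤ 6; k = 3 ≤ 6 — satisfied.
3) values 8, 4, 13 are pairwise distinct — satisfied.
4) m * d = 13 * 8 = 104, not 103 — violated.
5) k = 3, f = 13; 3 < 13 (want ≥) — violated.
6) gcd(4, 3) = 1 — satisfied.
7) d = 8 is in {6, 13, 3, 8} — satisfied.

No — constraints 4, 5 are not satisfied.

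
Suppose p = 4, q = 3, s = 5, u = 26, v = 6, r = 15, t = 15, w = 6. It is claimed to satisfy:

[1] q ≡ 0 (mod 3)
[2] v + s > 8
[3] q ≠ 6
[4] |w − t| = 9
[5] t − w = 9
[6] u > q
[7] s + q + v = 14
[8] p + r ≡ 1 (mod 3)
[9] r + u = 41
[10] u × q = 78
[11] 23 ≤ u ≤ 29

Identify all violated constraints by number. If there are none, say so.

[1] 3 mod 3 = 0  ✔
[2] v + s = 6 + 5 = 11; 11 > 8  ✔
[3] q = 3, and 3 ≠ 6  ✔
[4] |6 − 15| = 9  ✔
[5] t − w = 15 − 6 = 9  ✔
[6] u = 26, q = 3; 26 > 3  ✔
[7] s + q + v = 5 + 3 + 6 = 14  ✔
[8] p + r = 19; 19 mod 3 = 1  ✔
[9] r + u = 15 + 26 = 41  ✔
[10] u × q = 26 × 3 = 78  ✔
[11] u = 26 lies in [23, 29]  ✔

No violations.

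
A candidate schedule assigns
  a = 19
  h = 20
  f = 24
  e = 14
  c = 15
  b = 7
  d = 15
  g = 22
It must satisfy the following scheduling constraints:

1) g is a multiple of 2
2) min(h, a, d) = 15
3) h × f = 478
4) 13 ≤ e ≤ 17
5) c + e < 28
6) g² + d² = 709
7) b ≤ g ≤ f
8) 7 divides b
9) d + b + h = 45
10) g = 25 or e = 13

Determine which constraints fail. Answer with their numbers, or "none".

Constraints 3, 5, 9, and 10 are violated.

1) 22 / 2 = 11, so 2 divides 22 — OK.
2) min(20, 19, 15) = 15 — OK.
3) h × f = 20 × 24 = 480, not 478 — violated.
4) e = 14 lies in [13, 17] — OK.
5) c + e = 15 + 14 = 29; 29 ≥ 28, bound 28 not met — violated.
6) g² + d² = 22² + 15² = 484 + 225 = 709 — OK.
7) values 7 ≤ 22 ≤ 24 — OK.
8) 7 / 7 = 1, so 7 divides 7 — OK.
9) d + b + h = 15 + 7 + 20 = 42, not 45 — violated.
10) g = 22 ≠ 25 and e = 14 ≠ 13; both disjuncts false — violated.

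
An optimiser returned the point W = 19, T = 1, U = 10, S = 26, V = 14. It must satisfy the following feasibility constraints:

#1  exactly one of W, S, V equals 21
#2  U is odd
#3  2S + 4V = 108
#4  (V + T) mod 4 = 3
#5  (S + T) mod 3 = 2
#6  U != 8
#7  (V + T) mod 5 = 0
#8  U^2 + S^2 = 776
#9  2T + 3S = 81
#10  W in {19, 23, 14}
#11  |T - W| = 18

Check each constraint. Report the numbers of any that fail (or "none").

#1 W=19, S=26, V=14; 0 of them equal 21, not exactly one — fails.
#2 U = 10 is even — fails.
#3 2S + 4V = 2(26) + 4(14) = 108 — holds.
#4 V + T = 15; 15 mod 4 = 3 — holds.
#5 S + T = 27; 27 mod 3 = 0, not 2 — fails.
#6 U = 10, and 10 ≠ 8 — holds.
#7 V + T = 15; 15 mod 5 = 0 — holds.
#8 U^2 + S^2 = 10^2 + 26^2 = 100 + 676 = 776 — holds.
#9 2T + 3S = 2(1) + 3(26) = 80, not 81 — fails.
#10 W = 19 is in {19, 23, 14} — holds.
#11 |1 - 19| = 18 — holds.

Constraints 1, 2, 5, 9 do not hold.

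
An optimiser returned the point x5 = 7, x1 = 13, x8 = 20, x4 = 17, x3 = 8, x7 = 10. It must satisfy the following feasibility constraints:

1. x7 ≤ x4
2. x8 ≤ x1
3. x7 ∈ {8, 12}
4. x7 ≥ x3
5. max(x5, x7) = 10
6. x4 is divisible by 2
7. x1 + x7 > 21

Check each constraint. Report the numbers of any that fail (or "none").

Constraints 2, 3, and 6 are violated.

1. x7 = 10, x4 = 17; 10 ≤ 17 — holds.
2. x8 = 20, x1 = 13; 20 > 13 (want ≤) — fails.
3. x7 = 10 is not in {8, 12} — fails.
4. x7 = 10, x3 = 8; 10 ≥ 8 — holds.
5. max(7, 10) = 10 — holds.
6. 17 = 2×8 + 1, so 2 does not divide 17 — fails.
7. x1 + x7 = 13 + 10 = 23; 23 > 21 — holds.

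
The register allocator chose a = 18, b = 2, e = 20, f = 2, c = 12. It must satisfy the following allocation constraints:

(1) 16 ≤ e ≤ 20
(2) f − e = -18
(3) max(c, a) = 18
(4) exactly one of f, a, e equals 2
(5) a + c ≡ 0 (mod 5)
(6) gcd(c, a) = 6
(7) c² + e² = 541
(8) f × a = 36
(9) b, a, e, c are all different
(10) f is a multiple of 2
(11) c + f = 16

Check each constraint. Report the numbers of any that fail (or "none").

(1) e = 20 lies in [16, 20] — satisfied.
(2) f − e = 2 − 20 = -18 — satisfied.
(3) max(12, 18) = 18 — satisfied.
(4) f=2, a=18, e=20; 1 of them equals 2 — satisfied.
(5) a + c = 30; 30 mod 5 = 0 — satisfied.
(6) gcd(12, 18) = 6 — satisfied.
(7) c² + e² = 12² + 20² = 144 + 400 = 544, not 541 — violated.
(8) f × a = 2 × 18 = 36 — satisfied.
(9) values 2, 18, 20, 12 are pairwise distinct — satisfied.
(10) 2 / 2 = 1, so 2 divides 2 — satisfied.
(11) c + f = 12 + 2 = 14, not 16 — violated.

Constraints 7, 11 do not hold.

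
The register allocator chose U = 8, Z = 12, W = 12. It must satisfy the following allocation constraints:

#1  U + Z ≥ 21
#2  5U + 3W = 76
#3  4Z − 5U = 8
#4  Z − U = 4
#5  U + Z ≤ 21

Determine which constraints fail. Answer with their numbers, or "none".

The assignment fails constraint 1.

#1 U + Z = 8 + 12 = 20; 20 < 21, bound 21 not met — violated.
#2 5U + 3W = 5(8) + 3(12) = 76 — satisfied.
#3 4Z − 5U = 4(12) − 5(8) = 8 — satisfied.
#4 Z − U = 12 − 8 = 4 — satisfied.
#5 U + Z = 8 + 12 = 20; 20 ≤ 21 — satisfied.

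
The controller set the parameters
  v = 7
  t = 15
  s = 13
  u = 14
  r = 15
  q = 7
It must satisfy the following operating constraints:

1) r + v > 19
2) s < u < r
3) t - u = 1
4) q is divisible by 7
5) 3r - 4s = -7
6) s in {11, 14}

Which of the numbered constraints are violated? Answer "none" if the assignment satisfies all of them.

1) r + v = 15 + 7 = 22; 22 > 19  ✓
2) values 13 < 14 < 15  ✓
3) t - u = 15 - 14 = 1  ✓
4) 7 / 7 = 1, so 7 divides 7  ✓
5) 3r - 4s = 3(15) - 4(13) = -7  ✓
6) s = 13 is not in {11, 14}  ✗

Constraint 6 does not hold.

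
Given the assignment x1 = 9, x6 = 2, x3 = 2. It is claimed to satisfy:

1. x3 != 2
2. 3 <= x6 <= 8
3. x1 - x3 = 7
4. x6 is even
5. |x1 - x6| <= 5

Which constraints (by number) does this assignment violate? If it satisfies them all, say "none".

1. x3 = 2, but 2 is required to differ — does not hold.
2. x6 = 2 is outside [3, 8] — does not hold.
3. x1 - x3 = 9 - 2 = 7 — holds.
4. x6 = 2 is even — holds.
5. |9 - 2| = 7; 7 > 5, exceeds bound 5 — does not hold.

The assignment fails constraints 1, 2, and 5.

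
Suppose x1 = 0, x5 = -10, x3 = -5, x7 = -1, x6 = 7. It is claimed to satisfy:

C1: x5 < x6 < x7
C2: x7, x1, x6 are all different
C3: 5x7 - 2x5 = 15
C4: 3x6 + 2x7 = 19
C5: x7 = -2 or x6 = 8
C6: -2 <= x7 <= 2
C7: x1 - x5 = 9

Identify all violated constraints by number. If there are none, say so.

C1: values -10, 7, -1; x6 = 7 is not < x7 = -1  no
C2: values -1, 0, 7 are pairwise distinct  yes
C3: 5x7 - 2x5 = 5(-1) - 2(-10) = 15  yes
C4: 3x6 + 2x7 = 3(7) + 2(-1) = 19  yes
C5: x7 = -1 ≠ -2 and x6 = 7 ≠ 8; both disjuncts false  no
C6: x7 = -1 lies in [-2, 2]  yes
C7: x1 - x5 = 0 - (-10) = 10, not 9  no

Violated: 1, 5, 7.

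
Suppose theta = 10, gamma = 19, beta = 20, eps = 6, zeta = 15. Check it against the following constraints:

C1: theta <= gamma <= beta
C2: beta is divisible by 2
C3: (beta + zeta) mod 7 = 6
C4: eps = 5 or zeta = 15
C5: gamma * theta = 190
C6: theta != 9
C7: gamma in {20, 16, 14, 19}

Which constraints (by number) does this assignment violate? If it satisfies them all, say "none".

C1: values 10 <= 19 <= 20  ✓
C2: 20 / 2 = 10, so 2 divides 20  ✓
C3: beta + zeta = 35; 35 mod 7 = 0, not 6  ✗
C4: eps = 6 ≠ 5, but zeta = 15 = 15 (second disjunct)  ✓
C5: gamma * theta = 19 * 10 = 190  ✓
C6: theta = 10, and 10 ≠ 9  ✓
C7: gamma = 19 is in {20, 16, 14, 19}  ✓

No — constraint 3 is not satisfied.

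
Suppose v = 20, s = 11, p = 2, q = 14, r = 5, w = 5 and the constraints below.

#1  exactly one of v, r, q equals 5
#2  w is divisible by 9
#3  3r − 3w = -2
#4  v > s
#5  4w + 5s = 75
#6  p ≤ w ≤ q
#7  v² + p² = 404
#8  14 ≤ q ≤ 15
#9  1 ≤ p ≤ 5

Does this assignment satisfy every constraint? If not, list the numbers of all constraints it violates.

Constraints 2 and 3 do not hold.

#1 v=20, r=5, q=14; 1 of them equals 5 — holds.
#2 5 = 9×0 + 5, so 9 does not divide 5 — fails.
#3 3r − 3w = 3(5) − 3(5) = 0, not -2 — fails.
#4 v = 20, s = 11; 20 > 11 — holds.
#5 4w + 5s = 4(5) + 5(11) = 75 — holds.
#6 values 2 ≤ 5 ≤ 14 — holds.
#7 v² + p² = 20² + 2² = 400 + 4 = 404 — holds.
#8 q = 14 lies in [14, 15] — holds.
#9 p = 2 lies in [1, 5] — holds.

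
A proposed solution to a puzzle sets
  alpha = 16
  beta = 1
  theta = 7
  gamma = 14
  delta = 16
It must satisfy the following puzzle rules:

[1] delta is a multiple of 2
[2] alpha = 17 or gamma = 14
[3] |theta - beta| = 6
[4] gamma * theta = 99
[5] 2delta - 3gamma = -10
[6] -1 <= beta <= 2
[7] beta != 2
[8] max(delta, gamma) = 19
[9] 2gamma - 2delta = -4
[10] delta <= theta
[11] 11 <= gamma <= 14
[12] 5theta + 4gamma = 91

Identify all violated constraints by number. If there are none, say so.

[1] 16 / 2 = 8, so 2 divides 16 — holds.
[2] alpha = 16 ≠ 17, but gamma = 14 = 14 (second disjunct) — holds.
[3] |7 - 1| = 6 — holds.
[4] gamma * theta = 14 * 7 = 98, not 99 — does not hold.
[5] 2delta - 3gamma = 2(16) - 3(14) = -10 — holds.
[6] beta = 1 lies in [-1, 2] — holds.
[7] beta = 1, and 1 ≠ 2 — holds.
[8] max(16, 14) = 16, not 19 — does not hold.
[9] 2gamma - 2delta = 2(14) - 2(16) = -4 — holds.
[10] delta = 16, theta = 7; 16 > 7 (want ≤) — does not hold.
[11] gamma = 14 lies in [11, 14] — holds.
[12] 5theta + 4gamma = 5(7) + 4(14) = 91 — holds.

No — constraints 4, 8, and 10 are not satisfied.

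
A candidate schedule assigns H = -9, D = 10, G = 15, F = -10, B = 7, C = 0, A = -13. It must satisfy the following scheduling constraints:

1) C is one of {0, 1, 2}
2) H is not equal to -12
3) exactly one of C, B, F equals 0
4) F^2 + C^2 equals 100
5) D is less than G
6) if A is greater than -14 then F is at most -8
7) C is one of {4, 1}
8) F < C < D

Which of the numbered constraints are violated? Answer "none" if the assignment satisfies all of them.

1) C = 0 is in {0, 1, 2}  holds
2) H = -9, and -9 ≠ -12  holds
3) C=0, B=7, F=-10; 1 of them equals 0  holds
4) F^2 + C^2 = (-10)^2 + 0^2 = 100 + 0 = 100  holds
5) D = 10, G = 15; 10 < 15  holds
6) A = -13 > -14, so we need F ≤ -8; F = -10 ≤ -8  holds
7) C = 0 is not in {4, 1}  fails
8) values -10 < 0 < 10  holds

Constraint 7 is violated.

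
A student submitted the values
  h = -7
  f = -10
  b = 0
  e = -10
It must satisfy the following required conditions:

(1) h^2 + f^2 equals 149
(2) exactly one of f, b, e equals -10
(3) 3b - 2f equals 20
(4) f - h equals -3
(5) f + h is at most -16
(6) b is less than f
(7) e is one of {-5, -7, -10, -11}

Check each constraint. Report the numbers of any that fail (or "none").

(1) h^2 + f^2 = (-7)^2 + (-10)^2 = 49 + 100 = 149 — OK.
(2) f=-10, b=0, e=-10; 2 of them equal -10, not exactly one — violated.
(3) 3b - 2f = 3(0) - 2(-10) = 20 — OK.
(4) f - h = -10 - (-7) = -3 — OK.
(5) f + h = -10 + (-7) = -17; -17 ≤ -16 — OK.
(6) b = 0, f = -10; 0 ≥ -10 (want <) — violated.
(7) e = -10 is in {-5, -7, -10, -11} — OK.

Constraints 2, 6 do not hold.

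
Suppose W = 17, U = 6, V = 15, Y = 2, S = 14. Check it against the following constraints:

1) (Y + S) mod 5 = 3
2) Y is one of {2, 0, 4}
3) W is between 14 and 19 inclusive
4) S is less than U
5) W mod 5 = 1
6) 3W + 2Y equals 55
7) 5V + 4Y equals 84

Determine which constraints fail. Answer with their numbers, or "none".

1) Y + S = 16; 16 mod 5 = 1, not 3 — does not hold.
2) Y = 2 is in {2, 0, 4} — holds.
3) W = 17 lies in [14, 19] — holds.
4) S = 14, U = 6; 14 ≥ 6 (want <) — does not hold.
5) 17 mod 5 = 2, not 1 — does not hold.
6) 3W + 2Y = 3(17) + 2(2) = 55 — holds.
7) 5V + 4Y = 5(15) + 4(2) = 83, not 84 — does not hold.

Constraints 1, 4, 5, and 7 are violated.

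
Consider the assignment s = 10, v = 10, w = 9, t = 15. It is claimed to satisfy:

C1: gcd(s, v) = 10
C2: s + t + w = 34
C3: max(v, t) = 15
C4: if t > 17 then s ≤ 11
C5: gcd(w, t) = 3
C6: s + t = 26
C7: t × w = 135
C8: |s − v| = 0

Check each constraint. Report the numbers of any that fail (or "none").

Constraint 6 does not hold.

C1: gcd(10, 10) = 10  ✓
C2: s + t + w = 10 + 15 + 9 = 34  ✓
C3: max(10, 15) = 15  ✓
C4: t = 15, not > 17; antecedent false, conditional vacuously true  ✓
C5: gcd(9, 15) = 3  ✓
C6: s + t = 10 + 15 = 25, not 26  ✗
C7: t × w = 15 × 9 = 135  ✓
C8: |10 − 10| = 0  ✓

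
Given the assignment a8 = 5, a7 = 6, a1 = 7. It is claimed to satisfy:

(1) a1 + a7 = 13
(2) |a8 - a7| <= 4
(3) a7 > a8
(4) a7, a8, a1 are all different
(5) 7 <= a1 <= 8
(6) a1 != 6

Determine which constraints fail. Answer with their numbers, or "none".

All constraints are satisfied.

(1) a1 + a7 = 7 + 6 = 13  ✓
(2) |5 - 6| = 1; 1 ≤ 4  ✓
(3) a7 = 6, a8 = 5; 6 > 5  ✓
(4) values 6, 5, 7 are pairwise distinct  ✓
(5) a1 = 7 lies in [7, 8]  ✓
(6) a1 = 7, and 7 ≠ 6  ✓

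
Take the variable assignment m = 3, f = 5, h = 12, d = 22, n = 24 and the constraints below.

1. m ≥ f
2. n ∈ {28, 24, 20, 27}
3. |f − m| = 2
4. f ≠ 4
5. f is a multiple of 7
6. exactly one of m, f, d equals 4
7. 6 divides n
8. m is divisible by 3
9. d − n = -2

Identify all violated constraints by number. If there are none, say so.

1. m = 3, f = 5; 3 < 5 (want ≥)  fails
2. n = 24 is in {28, 24, 20, 27}  holds
3. |5 − 3| = 2  holds
4. f = 5, and 5 ≠ 4  holds
5. 5 = 7×0 + 5, so 7 does not divide 5  fails
6. m=3, f=5, d=22; 0 of them equal 4, not exactly one  fails
7. 24 / 6 = 4, so 6 divides 24  holds
8. 3 / 3 = 1, so 3 divides 3  holds
9. d − n = 22 − 24 = -2  holds

No — constraints 1, 5, 6 are not satisfied.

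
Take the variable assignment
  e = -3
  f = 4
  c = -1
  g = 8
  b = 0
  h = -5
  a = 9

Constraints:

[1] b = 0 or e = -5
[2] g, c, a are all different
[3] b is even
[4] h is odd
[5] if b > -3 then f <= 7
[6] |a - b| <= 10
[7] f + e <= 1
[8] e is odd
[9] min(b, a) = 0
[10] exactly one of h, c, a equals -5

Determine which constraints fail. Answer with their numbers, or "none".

None — every constraint holds.

[1] b = 0 = 0 (first disjunct) — holds.
[2] values 8, -1, 9 are pairwise distinct — holds.
[3] b = 0 is even — holds.
[4] h = -5 is odd — holds.
[5] b = 0 > -3, so we need f ≤ 7; f = 4 ≤ 7 — holds.
[6] |9 - 0| = 9; 9 ≤ 10 — holds.
[7] f + e = 4 + (-3) = 1; 1 ≤ 1 — holds.
[8] e = -3 is odd — holds.
[9] min(0, 9) = 0 — holds.
[10] h=-5, c=-1, a=9; 1 of them equals -5 — holds.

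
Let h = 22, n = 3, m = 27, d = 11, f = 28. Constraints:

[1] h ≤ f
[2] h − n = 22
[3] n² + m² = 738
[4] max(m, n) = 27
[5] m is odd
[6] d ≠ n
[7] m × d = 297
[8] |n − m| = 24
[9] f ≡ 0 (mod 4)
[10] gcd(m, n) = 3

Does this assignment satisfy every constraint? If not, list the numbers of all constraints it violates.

Constraint 2 is violated.

[1] h = 22, f = 28; 22 ≤ 28  true
[2] h − n = 22 − 3 = 19, not 22  false
[3] n² + m² = 3² + 27² = 9 + 729 = 738  true
[4] max(27, 3) = 27  true
[5] m = 27 is odd  true
[6] d = 11, n = 3; distinct  true
[7] m × d = 27 × 11 = 297  true
[8] |3 − 27| = 24  true
[9] 28 mod 4 = 0  true
[10] gcd(27, 3) = 3  true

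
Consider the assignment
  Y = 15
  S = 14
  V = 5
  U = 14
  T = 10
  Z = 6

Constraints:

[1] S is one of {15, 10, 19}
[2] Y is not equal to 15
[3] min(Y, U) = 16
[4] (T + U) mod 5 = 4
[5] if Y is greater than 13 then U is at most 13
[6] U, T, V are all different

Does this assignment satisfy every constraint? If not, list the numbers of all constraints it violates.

Constraints 1, 2, 3, and 5 do not hold.

[1] S = 14 is not in {15, 10, 19}  ✗
[2] Y = 15, but 15 is required to differ  ✗
[3] min(15, 14) = 14, not 16  ✗
[4] T + U = 24; 24 mod 5 = 4  ✓
[5] Y = 15 > 13, so we need U ≤ 13; but U = 14 > 13  ✗
[6] values 14, 10, 5 are pairwise distinct  ✓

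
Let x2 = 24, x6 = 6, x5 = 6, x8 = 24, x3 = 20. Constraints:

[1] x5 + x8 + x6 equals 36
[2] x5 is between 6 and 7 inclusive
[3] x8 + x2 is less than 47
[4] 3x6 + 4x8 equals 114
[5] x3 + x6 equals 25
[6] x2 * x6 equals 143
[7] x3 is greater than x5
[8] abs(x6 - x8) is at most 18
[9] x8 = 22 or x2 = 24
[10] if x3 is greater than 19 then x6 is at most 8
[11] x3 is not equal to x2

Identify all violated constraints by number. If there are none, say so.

Constraints 3, 5, and 6 are violated.

[1] x5 + x8 + x6 = 6 + 24 + 6 = 36  OK
[2] x5 = 6 lies in [6, 7]  OK
[3] x8 + x2 = 24 + 24 = 48; 48 ≥ 47, bound 47 not met  FAIL
[4] 3x6 + 4x8 = 3(6) + 4(24) = 114  OK
[5] x3 + x6 = 20 + 6 = 26, not 25  FAIL
[6] x2 * x6 = 24 * 6 = 144, not 143  FAIL
[7] x3 = 20, x5 = 6; 20 > 6  OK
[8] abs(6 - 24) = 18; 18 ≤ 18  OK
[9] x8 = 24 ≠ 22, but x2 = 24 = 24 (second disjunct)  OK
[10] x3 = 20 > 19, so we need x6 ≤ 8; x6 = 6 ≤ 8  OK
[11] x3 = 20, x2 = 24; distinct  OK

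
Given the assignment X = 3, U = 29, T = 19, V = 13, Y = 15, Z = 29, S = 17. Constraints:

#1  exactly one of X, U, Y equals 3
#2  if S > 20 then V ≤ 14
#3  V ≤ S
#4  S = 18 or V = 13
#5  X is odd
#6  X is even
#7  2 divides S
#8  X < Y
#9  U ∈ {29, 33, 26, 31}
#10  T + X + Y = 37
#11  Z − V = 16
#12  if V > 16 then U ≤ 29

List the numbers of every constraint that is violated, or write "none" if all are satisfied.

Constraints 6 and 7 do not hold.

#1 X=3, U=29, Y=15; 1 of them equals 3 — satisfied.
#2 S = 17, not > 20; antecedent false, conditional vacuously true — satisfied.
#3 V = 13, S = 17; 13 ≤ 17 — satisfied.
#4 S = 17 ≠ 18, but V = 13 = 13 (second disjunct) — satisfied.
#5 X = 3 is odd — satisfied.
#6 X = 3 is odd — violated.
#7 17 = 2×8 + 1, so 2 does not divide 17 — violated.
#8 X = 3, Y = 15; 3 < 15 — satisfied.
#9 U = 29 is in {29, 33, 26, 31} — satisfied.
#10 T + X + Y = 19 + 3 + 15 = 37 — satisfied.
#11 Z − V = 29 − 13 = 16 — satisfied.
#12 V = 13, not > 16; antecedent false, conditional vacuously true — satisfied.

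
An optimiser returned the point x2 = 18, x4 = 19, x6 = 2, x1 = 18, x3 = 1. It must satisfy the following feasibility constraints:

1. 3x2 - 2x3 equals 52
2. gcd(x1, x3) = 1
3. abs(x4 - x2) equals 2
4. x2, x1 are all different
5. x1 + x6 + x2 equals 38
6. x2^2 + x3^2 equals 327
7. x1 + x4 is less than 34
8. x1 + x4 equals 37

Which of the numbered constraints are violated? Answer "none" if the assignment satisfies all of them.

No — constraints 3, 4, 6, 7 are not satisfied.

1. 3x2 - 2x3 = 3(18) - 2(1) = 52  OK
2. gcd(18, 1) = 1  OK
3. abs(19 - 18) = 1, not 2  FAIL
4. x2 = x1 = 18, not all different  FAIL
5. x1 + x6 + x2 = 18 + 2 + 18 = 38  OK
6. x2^2 + x3^2 = 18^2 + 1^2 = 324 + 1 = 325, not 327  FAIL
7. x1 + x4 = 18 + 19 = 37; 37 ≥ 34, bound 34 not met  FAIL
8. x1 + x4 = 18 + 19 = 37  OK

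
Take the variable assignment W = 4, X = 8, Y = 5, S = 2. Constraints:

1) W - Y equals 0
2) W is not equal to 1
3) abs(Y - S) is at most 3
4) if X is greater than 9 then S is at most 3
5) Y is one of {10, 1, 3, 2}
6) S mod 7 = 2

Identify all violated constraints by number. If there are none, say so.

1) W - Y = 4 - 5 = -1, not 0 — does not hold.
2) W = 4, and 4 ≠ 1 — holds.
3) abs(5 - 2) = 3; 3 ≤ 3 — holds.
4) X = 8, not > 9; antecedent false, conditional vacuously true — holds.
5) Y = 5 is not in {10, 1, 3, 2} — does not hold.
6) 2 mod 7 = 2 — holds.

Constraints 1 and 5 do not hold.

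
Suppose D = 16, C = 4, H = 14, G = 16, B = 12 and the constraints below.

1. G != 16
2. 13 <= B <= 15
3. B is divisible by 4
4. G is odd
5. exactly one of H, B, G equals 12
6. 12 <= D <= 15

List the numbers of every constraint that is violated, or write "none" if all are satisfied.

1. G = 16, but 16 is required to differ — violated.
2. B = 12 is outside [13, 15] — violated.
3. 12 / 4 = 3, so 4 divides 12 — satisfied.
4. G = 16 is even — violated.
5. H=14, B=12, G=16; 1 of them equals 12 — satisfied.
6. D = 16 is outside [12, 15] — violated.

Violated: 1, 2, 4, 6.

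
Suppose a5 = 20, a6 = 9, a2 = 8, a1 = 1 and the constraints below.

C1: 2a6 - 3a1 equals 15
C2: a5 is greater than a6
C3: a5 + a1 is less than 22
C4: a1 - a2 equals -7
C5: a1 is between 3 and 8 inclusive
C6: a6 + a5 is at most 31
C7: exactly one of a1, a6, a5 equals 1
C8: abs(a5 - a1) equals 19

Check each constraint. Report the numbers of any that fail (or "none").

Violated: 5.

C1: 2a6 - 3a1 = 2(9) - 3(1) = 15  OK
C2: a5 = 20, a6 = 9; 20 > 9  OK
C3: a5 + a1 = 20 + 1 = 21; 21 < 22  OK
C4: a1 - a2 = 1 - 8 = -7  OK
C5: a1 = 1 is outside [3, 8]  FAIL
C6: a6 + a5 = 9 + 20 = 29; 29 ≤ 31  OK
C7: a1=1, a6=9, a5=20; 1 of them equals 1  OK
C8: abs(20 - 1) = 19  OK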